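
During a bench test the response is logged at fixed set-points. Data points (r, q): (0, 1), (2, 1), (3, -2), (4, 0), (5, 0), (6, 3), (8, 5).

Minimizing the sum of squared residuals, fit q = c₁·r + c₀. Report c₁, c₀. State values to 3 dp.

Entries of XᵀX: Σr·r = 154, Σr = 28, Σ1 = 7.
For Xᵀq: Σr·q = 54, Σq = 8.
So XᵀX·[c₁, c₀]ᵀ = Xᵀq: [[154, 28]; [28, 7]]·[c₁, c₀]ᵀ = [54, 8]ᵀ.
Eliminating c₀: 7·(row 1) − 28·(row 2) gives 294·c₁ = 7·54 − 28·8 = 154, so c₁ = 11/21.
Then c₀ = (8 − 28·(11/21))/7 = -20/21.

c₁ = 0.524, c₀ = -0.952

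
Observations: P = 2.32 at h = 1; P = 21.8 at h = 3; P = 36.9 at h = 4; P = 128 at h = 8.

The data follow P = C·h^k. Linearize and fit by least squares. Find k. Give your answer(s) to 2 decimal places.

k = 1.94

Taking logs, ln P = k·ln h + ln C, so regress ln P on ln h.
AᵀA = [[7.4528, 4.5643]; [4.5643, 4]], rhs = [18.4774, 12.3837]ᵀ  (here Σln h = 4.5643, Σ(ln h)² = 7.4528, Σln P = 12.3837, Σln h·ln P = 18.4774).
Δ = 7.4528·4 − (4.5643)² = 8.9781; k = (18.4774·4 − 4.5643·12.3837)/8.9781 = 1.93649, ln C = (7.4528·12.3837 − 4.5643·18.4774)/8.9781 = 0.88623.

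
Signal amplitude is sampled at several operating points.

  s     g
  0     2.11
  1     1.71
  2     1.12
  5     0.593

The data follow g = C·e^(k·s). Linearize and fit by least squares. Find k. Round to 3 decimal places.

k = -0.257

Taking logs, ln g = k·s + ln C, so regress ln g on s.
AᵀA = [[30.0000, 8.0000]; [8.0000, 4]], rhs = [-1.8497, 0.8739]ᵀ  (here Σs = 8.0000, Σ(s)² = 30.0000, Σln g = 0.8739, Σs·ln g = -1.8497).
Δ = 30.0000·4 − (8.0000)² = 56.0000; k = (-1.8497·4 − 8.0000·0.8739)/56.0000 = -0.25697, ln C = (30.0000·0.8739 − 8.0000·-1.8497)/56.0000 = 0.73242.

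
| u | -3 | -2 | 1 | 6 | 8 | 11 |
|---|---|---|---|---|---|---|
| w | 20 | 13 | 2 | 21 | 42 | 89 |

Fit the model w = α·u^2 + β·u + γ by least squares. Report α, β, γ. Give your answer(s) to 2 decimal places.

α = 0.96, β = -2.79, γ = 3.37

Setting ∂/∂α … = 0 gives: 20131·α + 2025·β + 235·γ = 14447;  2025·α + 235·β + 21·γ = 1357;  235·α + 21·β + 6·γ = 187.
(Σu^2·u^2 = 20131, Σu^2·u = 2025, Σu^2 = 235, Σu·u = 235, Σu = 21, Σ1 = 6, Σu^2·w = 14447, Σu·w = 1357, Σw = 187.)
Row-reducing yields α = 114593/119504, β = -333415/119504, γ = 100817/29876.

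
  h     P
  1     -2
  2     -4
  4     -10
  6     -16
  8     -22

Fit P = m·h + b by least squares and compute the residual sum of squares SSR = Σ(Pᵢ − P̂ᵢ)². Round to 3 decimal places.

SSR = 0.488

Entries of MᵀM: Σh·h = 121, Σh = 21, Σ1 = 5.
Right-hand side: Σh·P = -322, ΣP = -54.
So MᵀM·[m, b]ᵀ = MᵀP: [[121, 21]; [21, 5]]·[m, b]ᵀ = [-322, -54]ᵀ.
Δ = 121·5 − 21² = 164.
m = ((-322)·5 − 21·(-54))/164 = -119/41; b = (121·(-54) − 21·(-322))/164 = 57/41.
Residuals: -20/41, 17/41, 9/41, 1/41, -7/41; SSR = 20/41.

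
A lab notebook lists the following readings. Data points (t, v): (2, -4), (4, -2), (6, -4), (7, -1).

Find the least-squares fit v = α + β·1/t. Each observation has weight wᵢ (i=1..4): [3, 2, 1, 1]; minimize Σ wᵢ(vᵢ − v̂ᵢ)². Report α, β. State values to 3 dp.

With design matrix X, XᵀWX = [[7, 97/42]; [97/42, 3257/3528]] and XᵀWv = [-21, -164/21]ᵀ.
Determinant 7·(3257/3528) − (97/42)² = 1327/1176.
α = ((-21)·(3257/3528) − (97/42)·(-164/21))/(1327/1176) = -4765/3981; β = (7·(-164/21) − (97/42)·(-21))/(1327/1176) = -7252/1327.

α = -1.197, β = -5.465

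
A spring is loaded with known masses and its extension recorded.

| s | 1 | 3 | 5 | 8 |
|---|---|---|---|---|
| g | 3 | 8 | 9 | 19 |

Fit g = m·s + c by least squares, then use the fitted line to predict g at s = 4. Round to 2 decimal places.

ĝ = 9.21

Normal-equation sums: Σs·s = 99, Σs = 17, Σ1 = 4.
For Mᵀg: Σs·g = 224, Σg = 39.
So MᵀM·[m, c]ᵀ = Mᵀg: [[99, 17]; [17, 4]]·[m, c]ᵀ = [224, 39]ᵀ.
Δ = 99·4 − 17² = 107.
m = (224·4 − 17·39)/107 = 233/107; c = (99·39 − 17·224)/107 = 53/107.
At s = 4: ĝ = (233/107)·(4) + (53/107)·(1) = 985/107.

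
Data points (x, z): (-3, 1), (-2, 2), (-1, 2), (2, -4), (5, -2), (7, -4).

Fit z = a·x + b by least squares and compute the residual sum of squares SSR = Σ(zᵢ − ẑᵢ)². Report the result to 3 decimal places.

SSR = 12.111

The normal equations are: 92·a + 8·b = -55;  8·a + 6·b = -5.
Eliminating b: 6·(row 1) − 8·(row 2) gives 488·a = 6·(-55) − 8·(-5) = -290, so a = -145/244.
Then b = ((-5) − 8·(-145/244))/6 = -5/122.
Residuals: -181/244, 52/61, 353/244, -169/61, 247/244, 49/244; SSR = 2955/244.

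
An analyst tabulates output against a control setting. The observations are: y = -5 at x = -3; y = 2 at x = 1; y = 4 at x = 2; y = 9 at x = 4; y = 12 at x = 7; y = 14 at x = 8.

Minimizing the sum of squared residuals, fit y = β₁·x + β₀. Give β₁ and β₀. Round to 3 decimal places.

AᵀA·[β₁, β₀]ᵀ = Aᵀy reads: 143·β₁ + 19·β₀ = 257;  19·β₁ + 6·β₀ = 36.
Δ = 143·6 − 19² = 497.
β₁ = (257·6 − 19·36)/497 = 858/497; β₀ = (143·36 − 19·257)/497 = 265/497.

β₁ = 1.726, β₀ = 0.533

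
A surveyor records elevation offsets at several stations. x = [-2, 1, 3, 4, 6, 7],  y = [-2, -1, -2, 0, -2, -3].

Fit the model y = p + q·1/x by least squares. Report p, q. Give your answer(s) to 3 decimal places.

p = -1.847, q = 0.777

From the data, Σ1 = 6, Σ1/x = 39/28, Σ1/x·1/x = 10385/7056.
For Mᵀy: Σy = -10, Σ1/x·y = -10/7.
So MᵀM·[p, q]ᵀ = Mᵀy: [[6, 39/28]; [39/28, 10385/7056]]·[p, q]ᵀ = [-10, -10/7]ᵀ.
Eliminating q: (10385/7056)·(row 1) − (39/28)·(row 2) gives (16207/2352)·p = (10385/7056)·(-10) − (39/28)·(-10/7) = -6415/504, so p = -89810/48621.
Then q = ((-10/7) − (39/28)·(-89810/48621))/(10385/7056) = 12600/16207.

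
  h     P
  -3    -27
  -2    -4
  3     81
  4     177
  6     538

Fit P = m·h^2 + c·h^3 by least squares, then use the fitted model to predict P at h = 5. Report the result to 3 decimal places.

P̂ = 324.209

The normal equations are: 1730·m + 8768·c = 22670;  8768·m + 52274·c = 130484.
(Σh^2·h^2 = 1730, Σh^2·h^3 = 8768, Σh^3·h^3 = 52274, Σh^2·P = 22670, Σh^3·P = 130484.)
Δ = 1730·52274 − 8768² = 13556196.
m = (22670·52274 − 8768·130484)/13556196 = 3413989/1129683; c = (1730·130484 − 8768·22670)/13556196 = 2247230/1129683.
At h = 5: P̂ = (3413989/1129683)·(25) + (2247230/1129683)·(125) = 366253475/1129683.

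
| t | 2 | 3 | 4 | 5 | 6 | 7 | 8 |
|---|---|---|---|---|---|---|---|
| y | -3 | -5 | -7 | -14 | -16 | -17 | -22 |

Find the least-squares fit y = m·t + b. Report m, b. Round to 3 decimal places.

m = -3.214, b = 4.071

MᵀM·[m, b]ᵀ = Mᵀy reads: 203·m + 35·b = -510;  35·m + 7·b = -84.
Eliminating b: 7·(row 1) − 35·(row 2) gives 196·m = 7·(-510) − 35·(-84) = -630, so m = -45/14.
Then b = ((-84) − 35·(-45/14))/7 = 57/14.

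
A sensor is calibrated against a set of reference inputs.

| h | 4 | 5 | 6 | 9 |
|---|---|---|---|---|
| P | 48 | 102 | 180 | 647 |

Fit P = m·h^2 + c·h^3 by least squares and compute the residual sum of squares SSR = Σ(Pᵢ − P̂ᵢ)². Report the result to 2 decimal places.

SSR = 2.47

Sums needed: Σh^2·h^2 = 8738, Σh^2·h^3 = 70974, Σh^3·h^3 = 597818.
For AᵀP: Σh^2·P = 62205, Σh^3·P = 526365.
Normal equations: [[8738, 70974]; [70974, 597818]]·[m, c]ᵀ = [62205, 526365]ᵀ.
det = 8738·597818 − 70974² = 186425008.
m = (62205·597818 − 70974·526365)/186425008 = -42740205/46606252; c = (8738·526365 − 70974·62205)/186425008 = 46109925/46606252.
Residuals: -1074708/1664509, 14650551/11651563, -726615/1059233, 516581/11651563; SSR = 28784521/11651563.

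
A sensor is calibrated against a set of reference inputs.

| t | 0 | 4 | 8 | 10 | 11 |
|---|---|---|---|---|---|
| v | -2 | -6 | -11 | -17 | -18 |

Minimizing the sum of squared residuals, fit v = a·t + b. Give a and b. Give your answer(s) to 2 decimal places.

a = -1.49, b = -1.00

The normal equations are: 301·a + 33·b = -480;  33·a + 5·b = -54.
Determinant 301·5 − 33² = 416.
a = ((-480)·5 − 33·(-54))/416 = -309/208; b = (301·(-54) − 33·(-480))/416 = -207/208.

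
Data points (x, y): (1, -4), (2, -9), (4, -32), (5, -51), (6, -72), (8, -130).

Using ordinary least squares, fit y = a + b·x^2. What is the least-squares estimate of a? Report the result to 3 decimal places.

a = -0.884

Compute the Gram sums: Σ1 = 6, Σx^2 = 146, Σx^2·x^2 = 6290.
Right-hand side: Σy = -298, Σx^2·y = -12739.
Normal equations: [[6, 146]; [146, 6290]]·[a, b]ᵀ = [-298, -12739]ᵀ.
det = 6·6290 − 146² = 16424.
a = ((-298)·6290 − 146·(-12739))/16424 = -7263/8212; b = (6·(-12739) − 146·(-298))/16424 = -16463/8212.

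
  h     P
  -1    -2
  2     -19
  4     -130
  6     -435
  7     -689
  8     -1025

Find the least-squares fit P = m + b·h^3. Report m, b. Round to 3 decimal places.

m = -3.299, b = -1.997

Normal-equation sums: Σ1 = 6, Σh^3 = 1142, Σh^3·h^3 = 430610.
Moment sums: ΣP = -2300, Σh^3·P = -863557.
det = 6·430610 − 1142² = 1279496.
m = ((-2300)·430610 − 1142·(-863557))/1279496 = -2110453/639748; b = (6·(-863557) − 1142·(-2300))/1279496 = -1277371/639748.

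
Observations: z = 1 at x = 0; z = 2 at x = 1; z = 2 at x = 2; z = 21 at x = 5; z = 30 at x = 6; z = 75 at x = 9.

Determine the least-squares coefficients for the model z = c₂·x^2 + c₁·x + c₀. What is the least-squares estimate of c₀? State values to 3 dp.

Entries of AᵀA: Σx^2·x^2 = 8499, Σx^2·x = 1079, Σx^2 = 147, Σx·x = 147, Σx = 23, Σ1 = 6.
Right-hand side: Σx^2·z = 7690, Σx·z = 966, Σz = 131.
Solving the 3×3 system (Gaussian elimination) gives c₂ = 36745/33594, c₁ = -19037/11198, c₀ = 26071/16797.

c₀ = 1.552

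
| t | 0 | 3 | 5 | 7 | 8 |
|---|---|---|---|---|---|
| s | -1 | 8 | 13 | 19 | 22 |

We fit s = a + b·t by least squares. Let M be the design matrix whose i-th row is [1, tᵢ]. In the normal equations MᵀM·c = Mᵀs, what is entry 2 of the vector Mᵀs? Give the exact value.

Entry 2 ↔ basis t, so (Mᵀs)_{2} = Σᵢ (t)·sᵢ = (0)·(-1) + (3)·(8) + (5)·(13) + (7)·(19) + (8)·(22) = 398.

398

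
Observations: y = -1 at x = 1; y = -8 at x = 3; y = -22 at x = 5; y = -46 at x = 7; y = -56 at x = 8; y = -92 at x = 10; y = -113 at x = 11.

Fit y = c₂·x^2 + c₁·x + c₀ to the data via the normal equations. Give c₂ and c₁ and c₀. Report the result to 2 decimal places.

The normal equations are: 31845·c₂ + 3339·c₁ + 369·c₀ = -29334;  3339·c₂ + 369·c₁ + 45·c₀ = -3068;  369·c₂ + 45·c₁ + 7·c₀ = -338.
Row-reducing yields c₂ = -10220/10329, c₁ = 23911/30987, c₀ = -3747/3443.

c₂ = -0.99, c₁ = 0.77, c₀ = -1.09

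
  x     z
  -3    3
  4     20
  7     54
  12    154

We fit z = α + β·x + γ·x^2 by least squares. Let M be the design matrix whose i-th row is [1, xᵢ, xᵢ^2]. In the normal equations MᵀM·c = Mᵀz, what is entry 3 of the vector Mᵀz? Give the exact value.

Entry 3 ↔ basis x^2, so (Mᵀz)_{3} = Σᵢ (x^2)·zᵢ = (9)·(3) + (16)·(20) + (49)·(54) + (144)·(154) = 25169.

25169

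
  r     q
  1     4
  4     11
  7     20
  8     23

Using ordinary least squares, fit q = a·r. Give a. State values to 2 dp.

Entries of XᵀX: Σr·r = 130.
Moment sums: Σr·q = 372.
Hence a = 372 / 130 ≈ 2.86154.

a = 2.86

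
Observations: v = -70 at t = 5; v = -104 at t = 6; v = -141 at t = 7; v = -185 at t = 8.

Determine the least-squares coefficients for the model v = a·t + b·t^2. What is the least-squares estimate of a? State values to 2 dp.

a = 0.82

The normal equations are: 174·a + 1196·b = -3441;  1196·a + 8418·b = -24243.
(Σt·t = 174, Σt·t^2 = 1196, Σt^2·t^2 = 8418, Σt·v = -3441, Σt^2·v = -24243.)
Determinant 174·8418 − 1196² = 34316.
a = ((-3441)·8418 − 1196·(-24243))/34316 = 615/746; b = (174·(-24243) − 1196·(-3441))/34316 = -51423/17158.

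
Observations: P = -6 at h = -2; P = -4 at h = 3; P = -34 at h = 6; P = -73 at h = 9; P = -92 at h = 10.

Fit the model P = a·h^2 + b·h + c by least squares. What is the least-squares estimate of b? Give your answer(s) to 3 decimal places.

b = 0.827

Compute the Gram sums: Σh^2·h^2 = 17954, Σh^2·h = 1964, Σh^2 = 230, Σh·h = 230, Σh = 26, Σ1 = 5.
Right-hand side: Σh^2·P = -16397, Σh·P = -1781, ΣP = -209.
Normal equations: [[17954, 1964, 230]; [1964, 230, 26]; [230, 26, 5]]·[a, b, c]ᵀ = [-16397, -1781, -209]ᵀ.
Solving the 3×3 system (Gaussian elimination) gives a = -30523/30342, b = 25087/30342, c = 885/5057.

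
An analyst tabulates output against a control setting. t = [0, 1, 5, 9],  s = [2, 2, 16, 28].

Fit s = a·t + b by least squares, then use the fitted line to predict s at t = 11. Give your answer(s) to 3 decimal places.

Setting ∂/∂a … = 0 gives: 107·a + 15·b = 334;  15·a + 4·b = 48.
(Σt·t = 107, Σt = 15, Σ1 = 4, Σt·s = 334, Σs = 48.)
det = 107·4 − 15² = 203.
a = (334·4 − 15·48)/203 = 88/29; b = (107·48 − 15·334)/203 = 18/29.
At t = 11: ŝ = (88/29)·(11) + (18/29)·(1) = 34.

ŝ = 34.000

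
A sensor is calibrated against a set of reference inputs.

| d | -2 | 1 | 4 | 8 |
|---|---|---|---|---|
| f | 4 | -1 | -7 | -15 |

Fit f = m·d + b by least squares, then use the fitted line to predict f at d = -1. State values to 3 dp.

Normal-equation sums: Σd·d = 85, Σd = 11, Σ1 = 4.
Right-hand side: Σd·f = -157, Σf = -19.
Normal equations: [[85, 11]; [11, 4]]·[m, b]ᵀ = [-157, -19]ᵀ.
Eliminating b: 4·(row 1) − 11·(row 2) gives 219·m = 4·(-157) − 11·(-19) = -419, so m = -419/219.
Then b = ((-19) − 11·(-419/219))/4 = 112/219.
At d = -1: f̂ = (-419/219)·(-1) + (112/219)·(1) = 177/73.

f̂ = 2.425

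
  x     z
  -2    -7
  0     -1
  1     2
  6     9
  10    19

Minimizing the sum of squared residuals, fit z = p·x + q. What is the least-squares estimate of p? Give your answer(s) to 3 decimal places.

p = 2.021

Sums needed: Σx·x = 141, Σx = 15, Σ1 = 5.
Moment sums: Σx·z = 260, Σz = 22.
So MᵀM·[p, q]ᵀ = Mᵀz: [[141, 15]; [15, 5]]·[p, q]ᵀ = [260, 22]ᵀ.
Δ = 141·5 − 15² = 480.
p = (260·5 − 15·22)/480 = 97/48; q = (141·22 − 15·260)/480 = -133/80.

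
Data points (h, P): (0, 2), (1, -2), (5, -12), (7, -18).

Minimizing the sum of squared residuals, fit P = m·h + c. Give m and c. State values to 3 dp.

m = -2.763, c = 1.481

Forming XᵀX = [[75, 13]; [13, 4]] and XᵀP = [-188, -30]ᵀ gives XᵀX·[m, c]ᵀ = XᵀP.
det = 75·4 − 13² = 131.
m = ((-188)·4 − 13·(-30))/131 = -362/131; c = (75·(-30) − 13·(-188))/131 = 194/131.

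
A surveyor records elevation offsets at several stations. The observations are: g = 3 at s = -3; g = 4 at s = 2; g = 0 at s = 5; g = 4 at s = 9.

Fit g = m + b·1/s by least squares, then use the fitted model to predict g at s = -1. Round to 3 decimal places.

Forming MᵀM = [[4, 43/90]; [43/90, 3349/8100]] and Mᵀg = [11, 13/9]ᵀ gives MᵀM·[m, b]ᵀ = Mᵀg.
Δ = 4·(3349/8100) − (43/90)² = 1283/900.
m = (11·(3349/8100) − (43/90)·(13/9))/(1283/900) = 31249/11547; b = (4·(13/9) − (43/90)·11)/(1283/900) = 470/1283.
At s = -1: ĝ = (31249/11547)·(1) + (470/1283)·(-1) = 27019/11547.

ĝ = 2.340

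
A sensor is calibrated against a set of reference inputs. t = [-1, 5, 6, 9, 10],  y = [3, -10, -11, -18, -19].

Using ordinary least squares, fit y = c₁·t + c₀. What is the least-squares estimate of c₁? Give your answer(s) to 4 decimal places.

c₁ = -2.0321

MᵀM·[c₁, c₀]ᵀ = Mᵀy reads: 243·c₁ + 29·c₀ = -471;  29·c₁ + 5·c₀ = -55.
(Σt·t = 243, Σt = 29, Σ1 = 5, Σt·y = -471, Σy = -55.)
Eliminating c₀: 5·(row 1) − 29·(row 2) gives 374·c₁ = 5·(-471) − 29·(-55) = -760, so c₁ = -380/187.
Then c₀ = ((-55) − 29·(-380/187))/5 = 147/187.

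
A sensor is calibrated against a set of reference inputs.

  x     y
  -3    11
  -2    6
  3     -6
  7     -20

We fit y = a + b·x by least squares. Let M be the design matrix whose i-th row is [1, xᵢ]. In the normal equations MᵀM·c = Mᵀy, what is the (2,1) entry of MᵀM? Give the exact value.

Row 2 ↔ basis x, column 1 ↔ basis 1, so (MᵀM)_{2,1} = Σᵢ x = (-3)·(1) + (-2)·(1) + (3)·(1) + (7)·(1) = 5.

5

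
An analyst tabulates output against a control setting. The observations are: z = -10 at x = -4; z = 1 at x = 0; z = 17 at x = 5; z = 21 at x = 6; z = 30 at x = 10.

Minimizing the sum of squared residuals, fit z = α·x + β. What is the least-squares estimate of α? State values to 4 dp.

With design matrix M, MᵀM = [[177, 17]; [17, 5]] and Mᵀz = [551, 59]ᵀ.
Eliminating β: 5·(row 1) − 17·(row 2) gives 596·α = 5·551 − 17·59 = 1752, so α = 438/149.
Then β = (59 − 17·(438/149))/5 = 269/149.

α = 2.9396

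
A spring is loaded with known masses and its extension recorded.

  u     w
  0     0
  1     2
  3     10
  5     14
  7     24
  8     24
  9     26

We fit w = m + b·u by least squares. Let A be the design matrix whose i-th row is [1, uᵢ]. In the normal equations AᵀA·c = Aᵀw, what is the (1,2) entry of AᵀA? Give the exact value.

Row 1 ↔ basis 1, column 2 ↔ basis u, so (AᵀA)_{1,2} = Σᵢ u = (1)·(0) + (1)·(1) + (1)·(3) + (1)·(5) + (1)·(7) + (1)·(8) + (1)·(9) = 33.

33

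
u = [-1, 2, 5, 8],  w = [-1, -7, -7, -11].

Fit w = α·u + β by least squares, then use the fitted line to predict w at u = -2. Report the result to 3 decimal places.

ŵ = -1.000

Normal-equation sums: Σu·u = 94, Σu = 14, Σ1 = 4.
Right-hand side: Σu·w = -136, Σw = -26.
So XᵀX·[α, β]ᵀ = Xᵀw: [[94, 14]; [14, 4]]·[α, β]ᵀ = [-136, -26]ᵀ.
Δ = 94·4 − 14² = 180.
α = ((-136)·4 − 14·(-26))/180 = -1; β = (94·(-26) − 14·(-136))/180 = -3.
At u = -2: ŵ = (-1)·(-2) + (-3)·(1) = -1.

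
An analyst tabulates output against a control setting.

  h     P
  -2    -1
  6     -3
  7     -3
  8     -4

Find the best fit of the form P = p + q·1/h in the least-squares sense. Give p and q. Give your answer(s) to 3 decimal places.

With design matrix A, AᵀA = [[4, -11/168]; [-11/168, 8857/28224]] and AᵀP = [-11, -13/14]ᵀ.
Δ = 4·(8857/28224) − (-11/168)² = 3923/3136.
p = ((-11)·(8857/28224) − (-11/168)·(-13/14))/(3923/3136) = -99143/35307; q = (4·(-13/14) − (-11/168)·(-11))/(3923/3136) = -41720/11769.

p = -2.808, q = -3.545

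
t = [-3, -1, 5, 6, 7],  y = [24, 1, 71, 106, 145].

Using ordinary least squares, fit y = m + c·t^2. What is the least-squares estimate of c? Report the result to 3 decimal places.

c = 3.009

With design matrix A, AᵀA = [[5, 120]; [120, 4404]] and Aᵀy = [347, 12913]ᵀ.
Eliminating c: 4404·(row 1) − 120·(row 2) gives 7620·m = 4404·347 − 120·12913 = -21372, so m = -1781/635.
Then c = (12913 − 120·(-1781/635))/4404 = 4585/1524.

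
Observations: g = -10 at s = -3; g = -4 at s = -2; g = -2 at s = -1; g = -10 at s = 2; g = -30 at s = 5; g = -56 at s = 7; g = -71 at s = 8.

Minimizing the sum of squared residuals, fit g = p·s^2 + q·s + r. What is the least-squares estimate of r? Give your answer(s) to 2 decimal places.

r = -2.84

Normal-equation sums: Σs^2·s^2 = 7236, Σs^2·s = 952, Σs^2 = 156, Σs·s = 156, Σs = 16, Σ1 = 7.
And Σs^2·g = -8186, Σs·g = -1090, Σg = -183.
Normal equations: [[7236, 952, 156]; [952, 156, 16]; [156, 16, 7]]·[p, q, r]ᵀ = [-8186, -1090, -183]ᵀ.
Inverting the 3×3 Gram matrix, [p, q, r]ᵀ = [-79293/82642, -69485/82642, -117287/41321]ᵀ.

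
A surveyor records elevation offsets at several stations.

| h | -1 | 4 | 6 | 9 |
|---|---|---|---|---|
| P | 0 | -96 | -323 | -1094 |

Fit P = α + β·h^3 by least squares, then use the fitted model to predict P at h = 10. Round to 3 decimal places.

P̂ = -1500.011

Entries of XᵀX: Σ1 = 4, Σh^3 = 1008, Σh^3·h^3 = 582194.
And ΣP = -1513, Σh^3·P = -873438.
Normal equations: [[4, 1008]; [1008, 582194]]·[α, β]ᵀ = [-1513, -873438]ᵀ.
det = 4·582194 − 1008² = 1312712.
α = ((-1513)·582194 − 1008·(-873438))/1312712 = -217009/656356; β = (4·(-873438) − 1008·(-1513))/1312712 = -246081/164089.
At h = 10: P̂ = (-217009/656356)·(1) + (-246081/164089)·(1000) = -984541009/656356.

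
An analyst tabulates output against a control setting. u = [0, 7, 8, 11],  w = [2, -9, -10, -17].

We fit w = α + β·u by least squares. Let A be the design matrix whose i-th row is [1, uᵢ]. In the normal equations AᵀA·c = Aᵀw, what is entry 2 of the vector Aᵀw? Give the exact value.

-330

Entry 2 ↔ basis u, so (Aᵀw)_{2} = Σᵢ (u)·wᵢ = (0)·(2) + (7)·(-9) + (8)·(-10) + (11)·(-17) = -330.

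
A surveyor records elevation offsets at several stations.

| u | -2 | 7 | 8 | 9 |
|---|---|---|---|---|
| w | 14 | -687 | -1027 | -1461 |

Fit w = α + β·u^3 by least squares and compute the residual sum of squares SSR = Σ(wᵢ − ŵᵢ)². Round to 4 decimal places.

Forming AᵀA = [[4, 1576]; [1576, 911298]] and Aᵀw = [-3161, -1826646]ᵀ gives AᵀA·[α, β]ᵀ = Aᵀw.
Eliminating β: 911298·(row 1) − 1576·(row 2) gives 1161416·α = 911298·(-3161) − 1576·(-1826646) = -1818882, so α = -909441/580708.
Then β = ((-1826646) − 1576·(-909441/580708))/911298 = -290606/145177.
Residuals: -260039/580708, 674477/580708, -316587/580708, -97851/580708; SSR = 1088915/580708.

SSR = 1.8752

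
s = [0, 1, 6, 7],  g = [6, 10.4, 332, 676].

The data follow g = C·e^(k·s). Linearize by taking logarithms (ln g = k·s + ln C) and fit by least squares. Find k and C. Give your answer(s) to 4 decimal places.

Taking logs, ln g = k·s + ln C, so regress ln g on s.
Sums: Σs = 14.0000, Σ(s)² = 86.0000, Σln g = 16.4549, Σs·ln g = 82.7860.
Normal system: [[86.0000, 14.0000]; [14.0000, 4]]·[k, ln C]ᵀ = [82.7860, 16.4549]ᵀ.
Slope k = (n·Σs·ln g − Σs·Σln g)/(n·Σ(s)² − (Σs)²) = (4·82.7860 − 14.0000·16.4549)/148.0000 = 0.68091; ln C = (Σln g − k·Σs)/n = 1.73052, so C = exp(1.73052) = 5.64360.

k = 0.6809, C = 5.6436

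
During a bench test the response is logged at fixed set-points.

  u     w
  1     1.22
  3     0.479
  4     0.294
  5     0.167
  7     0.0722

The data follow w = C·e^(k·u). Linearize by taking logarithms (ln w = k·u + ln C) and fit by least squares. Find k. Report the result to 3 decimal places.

Linearized form: ln w = k·u + ln C. From the 5 transformed points,
Σu = 20.0000, Σ(u)² = 100.0000, Σln w = -6.1795, Σu·ln w = -34.2530.
Equations: 100.0000·k + 20.0000·ln C = -34.2530;  20.0000·k + 5·ln C = -6.1795.
Slope k = (n·Σu·ln w − Σu·Σln w)/(n·Σ(u)² − (Σu)²) = (5·-34.2530 − 20.0000·-6.1795)/100.0000 = -0.47676; ln C = (Σln w − k·Σu)/n = 0.67115.

k = -0.477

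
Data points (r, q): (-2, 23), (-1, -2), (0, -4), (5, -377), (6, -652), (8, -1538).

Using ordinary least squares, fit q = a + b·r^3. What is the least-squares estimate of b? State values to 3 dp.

Sums needed: Σ1 = 6, Σr^3 = 844, Σr^3·r^3 = 324490.
And Σq = -2550, Σr^3·q = -975595.
So AᵀA·[a, b]ᵀ = Aᵀq: [[6, 844]; [844, 324490]]·[a, b]ᵀ = [-2550, -975595]ᵀ.
Δ = 6·324490 − 844² = 1234604.
a = ((-2550)·324490 − 844·(-975595))/1234604 = -1011830/308651; b = (6·(-975595) − 844·(-2550))/1234604 = -1850685/617302.

b = -2.998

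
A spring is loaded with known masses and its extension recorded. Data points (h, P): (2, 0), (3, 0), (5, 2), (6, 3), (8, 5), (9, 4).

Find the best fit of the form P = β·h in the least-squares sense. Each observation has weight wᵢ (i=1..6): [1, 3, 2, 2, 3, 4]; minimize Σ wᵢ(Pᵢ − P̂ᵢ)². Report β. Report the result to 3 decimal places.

Entries of AᵀWA: Σwᵢ·h·h = 669.
Moment sums: Σwᵢ·h·P = 320.
AᵀWA·[β]ᵀ = AᵀWP becomes [[669]]·[β]ᵀ = [320]ᵀ.
β = 320/669 = 0.478326.

β = 0.478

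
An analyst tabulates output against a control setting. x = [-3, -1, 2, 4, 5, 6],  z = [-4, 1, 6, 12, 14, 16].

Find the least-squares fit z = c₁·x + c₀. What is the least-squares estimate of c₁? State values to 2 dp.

c₁ = 2.22

Entries of AᵀA: Σx·x = 91, Σx = 13, Σ1 = 6.
Moment sums: Σx·z = 237, Σz = 45.
Δ = 91·6 − 13² = 377.
c₁ = (237·6 − 13·45)/377 = 837/377; c₀ = (91·45 − 13·237)/377 = 78/29.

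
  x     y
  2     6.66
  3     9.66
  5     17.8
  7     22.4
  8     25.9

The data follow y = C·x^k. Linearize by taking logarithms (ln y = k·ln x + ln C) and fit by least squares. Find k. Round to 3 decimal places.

Linearized form: ln y = k·ln x + ln C. From the 5 transformed points,
Σln x = 7.4265, Σ(ln x)² = 12.3883, Σln y = 13.4066, Σln x·ln y = 21.2568.
Normal system: [[12.3883, 7.4265]; [7.4265, 5]]·[k, ln C]ᵀ = [21.2568, 13.4066]ᵀ.
Δ = 12.3883·5 − (7.4265)² = 6.7880; k = (21.2568·5 − 7.4265·13.4066)/6.7880 = 0.98984, ln C = (12.3883·13.4066 − 7.4265·21.2568)/6.7880 = 1.21111.

k = 0.990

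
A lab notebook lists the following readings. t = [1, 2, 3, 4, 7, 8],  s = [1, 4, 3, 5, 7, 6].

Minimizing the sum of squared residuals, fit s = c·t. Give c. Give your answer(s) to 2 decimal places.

Setting ∂/∂c … = 0 gives: 143·c = 135.
(Σt·t = 143, Σt·s = 135.)
c = 135/143 = 0.944056.

c = 0.94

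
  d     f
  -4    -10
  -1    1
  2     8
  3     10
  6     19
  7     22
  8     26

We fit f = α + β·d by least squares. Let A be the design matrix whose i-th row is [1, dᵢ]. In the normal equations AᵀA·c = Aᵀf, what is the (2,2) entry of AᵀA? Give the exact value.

179

Row 2 ↔ basis d, column 2 ↔ basis d, so (AᵀA)_{2,2} = Σᵢ (d)·(d) = (-4)·(-4) + (-1)·(-1) + (2)·(2) + (3)·(3) + (6)·(6) + (7)·(7) + (8)·(8) = 179.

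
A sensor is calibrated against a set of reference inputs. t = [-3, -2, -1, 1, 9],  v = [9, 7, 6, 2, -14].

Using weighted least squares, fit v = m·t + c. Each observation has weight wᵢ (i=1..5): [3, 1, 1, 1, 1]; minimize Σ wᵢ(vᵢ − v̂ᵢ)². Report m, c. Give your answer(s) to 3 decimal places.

m = -1.913, c = 3.453

AᵀWA·[m, c]ᵀ = AᵀWv reads: 114·m + (-2)·c = -225;  (-2)·m + 7·c = 28.
(Σwᵢ·t·t = 114, Σwᵢ·t = -2, Σwᵢ·1 = 7, Σwᵢ·t·v = -225, Σwᵢ·v = 28.)
Determinant 114·7 − (-2)² = 794.
m = ((-225)·7 − (-2)·28)/794 = -1519/794; c = (114·28 − (-2)·(-225))/794 = 1371/397.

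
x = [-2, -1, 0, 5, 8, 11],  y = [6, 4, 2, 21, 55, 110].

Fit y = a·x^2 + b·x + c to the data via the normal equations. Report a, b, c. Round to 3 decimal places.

Compute the Gram sums: Σx^2·x^2 = 19379, Σx^2·x = 1959, Σx^2 = 215, Σx·x = 215, Σx = 21, Σ1 = 6.
Moment sums: Σx^2·y = 17383, Σx·y = 1739, Σy = 198.
Normal equations: [[19379, 1959, 215]; [1959, 215, 21]; [215, 21, 6]]·[a, b, c]ᵀ = [17383, 1739, 198]ᵀ.
Solving the 3×3 system (Gaussian elimination) gives a = 581259/589040, b = -601789/589040, c = 358067/294520.

a = 0.987, b = -1.022, c = 1.216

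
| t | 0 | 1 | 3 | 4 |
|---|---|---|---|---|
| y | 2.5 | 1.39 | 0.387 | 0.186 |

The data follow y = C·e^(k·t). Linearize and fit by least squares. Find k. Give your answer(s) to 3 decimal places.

k = -0.648

Let Y = ln y. Fitting Y = k·t + ln C by least squares:
AᵀA = [[26.0000, 8.0000]; [8.0000, 4]], rhs = [-9.2467, -1.3857]ᵀ  (here Σt = 8.0000, Σ(t)² = 26.0000, Σln y = -1.3857, Σt·ln y = -9.2467).
Slope k = (n·Σt·ln y − Σt·Σln y)/(n·Σ(t)² − (Σt)²) = (4·-9.2467 − 8.0000·-1.3857)/40.0000 = -0.64752; ln C = (Σln y − k·Σt)/n = 0.94861.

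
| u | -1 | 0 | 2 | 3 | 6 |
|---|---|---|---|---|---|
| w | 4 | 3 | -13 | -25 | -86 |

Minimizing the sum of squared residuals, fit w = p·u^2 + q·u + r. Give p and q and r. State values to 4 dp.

Compute the Gram sums: Σu^2·u^2 = 1394, Σu^2·u = 250, Σu^2 = 50, Σu·u = 50, Σu = 10, Σ1 = 5.
And Σu^2·w = -3369, Σu·w = -621, Σw = -117.
AᵀA·[p, q, r]ᵀ = Aᵀw becomes [[1394, 250, 50]; [250, 50, 10]; [50, 10, 5]]·[p, q, r]ᵀ = [-3369, -621, -117]ᵀ.
Solving the 3×3 system (Gaussian elimination) gives p = -11/6, q = -56/15, r = 12/5.

p = -1.8333, q = -3.7333, r = 2.4000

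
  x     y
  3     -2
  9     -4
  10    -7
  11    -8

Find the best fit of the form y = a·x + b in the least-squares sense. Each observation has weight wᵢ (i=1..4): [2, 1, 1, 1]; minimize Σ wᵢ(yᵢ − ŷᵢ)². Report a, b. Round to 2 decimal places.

a = -0.66, b = 0.18

Sums needed: Σwᵢ·x·x = 320, Σwᵢ·x = 36, Σwᵢ·1 = 5.
Moment sums: Σwᵢ·x·y = -206, Σwᵢ·y = -23.
Δ = 320·5 − 36² = 304.
a = ((-206)·5 − 36·(-23))/304 = -101/152; b = (320·(-23) − 36·(-206))/304 = 7/38.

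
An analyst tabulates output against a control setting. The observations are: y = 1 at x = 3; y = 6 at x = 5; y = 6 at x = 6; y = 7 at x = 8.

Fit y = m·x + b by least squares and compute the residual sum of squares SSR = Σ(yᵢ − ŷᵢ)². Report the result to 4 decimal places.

SSR = 4.6923

Normal-equation sums: Σx·x = 134, Σx = 22, Σ1 = 4.
Right-hand side: Σx·y = 125, Σy = 20.
So MᵀM·[m, b]ᵀ = Mᵀy: [[134, 22]; [22, 4]]·[m, b]ᵀ = [125, 20]ᵀ.
det = 134·4 − 22² = 52.
m = (125·4 − 22·20)/52 = 15/13; b = (134·20 − 22·125)/52 = -35/26.
Residuals: -29/26, 41/26, 11/26, -23/26; SSR = 61/13.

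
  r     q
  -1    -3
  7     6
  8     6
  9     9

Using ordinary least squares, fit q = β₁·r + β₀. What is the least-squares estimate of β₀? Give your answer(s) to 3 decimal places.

β₀ = -1.960

With design matrix M, MᵀM = [[195, 23]; [23, 4]] and Mᵀq = [174, 18]ᵀ.
Eliminating β₀: 4·(row 1) − 23·(row 2) gives 251·β₁ = 4·174 − 23·18 = 282, so β₁ = 282/251.
Then β₀ = (18 − 23·(282/251))/4 = -492/251.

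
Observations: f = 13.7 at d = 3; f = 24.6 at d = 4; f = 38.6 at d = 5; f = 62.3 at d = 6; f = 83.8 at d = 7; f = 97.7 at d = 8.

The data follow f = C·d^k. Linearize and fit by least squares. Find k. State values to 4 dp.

k = 2.0751

With ln fᵢ as the transformed response and ln dᵢ as the regressor:
XᵀX = [[17.0401, 9.9115]; [9.9115, 6]], rhs = [38.7437, 22.6157]ᵀ  (here Σln d = 9.9115, Σ(ln d)² = 17.0401, Σln f = 22.6157, Σln d·ln f = 38.7437).
Δ = 17.0401·6 − (9.9115)² = 4.0036; k = (38.7437·6 − 9.9115·22.6157)/4.0036 = 2.07513, ln C = (17.0401·22.6157 − 9.9115·38.7437)/4.0036 = 0.34135.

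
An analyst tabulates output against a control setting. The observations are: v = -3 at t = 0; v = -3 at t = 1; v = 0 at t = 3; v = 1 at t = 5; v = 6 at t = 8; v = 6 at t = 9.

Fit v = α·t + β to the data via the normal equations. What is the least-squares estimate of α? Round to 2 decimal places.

α = 1.09

Sums needed: Σt·t = 180, Σt = 26, Σ1 = 6.
Right-hand side: Σt·v = 104, Σv = 7.
Normal equations: [[180, 26]; [26, 6]]·[α, β]ᵀ = [104, 7]ᵀ.
Δ = 180·6 − 26² = 404.
α = (104·6 − 26·7)/404 = 221/202; β = (180·7 − 26·104)/404 = -361/101.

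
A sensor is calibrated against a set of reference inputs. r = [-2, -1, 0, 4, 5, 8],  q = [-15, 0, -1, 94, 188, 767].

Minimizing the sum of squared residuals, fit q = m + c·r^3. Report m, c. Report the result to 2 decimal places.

With design matrix M, MᵀM = [[6, 692]; [692, 281930]] and Mᵀq = [1033, 422340]ᵀ.
det = 6·281930 − 692² = 1212716.
m = (1033·281930 − 692·422340)/1212716 = -512795/606358; c = (6·422340 − 692·1033)/1212716 = 454801/303179.

m = -0.85, c = 1.50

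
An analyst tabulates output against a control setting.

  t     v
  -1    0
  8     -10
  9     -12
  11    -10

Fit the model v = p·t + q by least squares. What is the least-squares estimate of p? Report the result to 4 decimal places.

p = -0.9676

The normal system MᵀM·[p, q]ᵀ = Mᵀv is [[267, 27]; [27, 4]]·[p, q]ᵀ = [-298, -32]ᵀ.
det = 267·4 − 27² = 339.
p = ((-298)·4 − 27·(-32))/339 = -328/339; q = (267·(-32) − 27·(-298))/339 = -166/113.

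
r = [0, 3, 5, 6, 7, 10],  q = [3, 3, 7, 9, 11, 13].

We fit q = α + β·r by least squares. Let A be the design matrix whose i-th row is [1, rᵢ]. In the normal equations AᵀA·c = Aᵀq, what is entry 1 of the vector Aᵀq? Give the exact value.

46

Entry 1 ↔ basis 1, so (Aᵀq)_{1} = Σᵢ qᵢ = (1)·(3) + (1)·(3) + (1)·(7) + (1)·(9) + (1)·(11) + (1)·(13) = 46.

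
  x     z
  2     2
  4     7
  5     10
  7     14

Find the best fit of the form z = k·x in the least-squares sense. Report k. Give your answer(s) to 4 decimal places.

Setting ∂/∂k … = 0 gives: 94·k = 180.
k = 180/94 = 1.91489.

k = 1.9149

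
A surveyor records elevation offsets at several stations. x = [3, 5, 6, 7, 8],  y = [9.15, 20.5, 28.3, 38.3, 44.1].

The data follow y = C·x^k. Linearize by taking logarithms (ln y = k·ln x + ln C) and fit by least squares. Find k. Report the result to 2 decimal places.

k = 1.64

Linearized form: ln y = k·ln x + ln C. From the 5 transformed points,
Σln x = 8.5252, Σ(ln x)² = 15.1183, Σln y = 16.0090, Σln x·ln y = 28.2503.
Equations: 15.1183·k + 8.5252·ln C = 28.2503;  8.5252·k + 5·ln C = 16.0090.
Solving (det = 2.9130): k = 1.63834, ln C = 0.40837.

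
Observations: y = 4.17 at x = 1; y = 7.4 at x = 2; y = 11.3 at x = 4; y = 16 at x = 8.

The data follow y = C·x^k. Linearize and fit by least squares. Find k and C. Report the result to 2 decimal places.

k = 0.64, C = 4.43

Linearized form: ln y = k·ln x + ln C. From the 4 transformed points,
Sums: Σln x = 4.1589, Σ(ln x)² = 6.7263, Σln y = 8.6268, Σln x·ln y = 10.5142.
Normal system: [[6.7263, 4.1589]; [4.1589, 4]]·[k, ln C]ᵀ = [10.5142, 8.6268]ᵀ.
Slope k = (n·Σln x·ln y − Σln x·Σln y)/(n·Σ(ln x)² − (Σln x)²) = (4·10.5142 − 4.1589·8.6268)/9.6091 = 0.64306; ln C = (Σln y − k·Σln x)/n = 1.48810, so C = exp(1.48810) = 4.42865.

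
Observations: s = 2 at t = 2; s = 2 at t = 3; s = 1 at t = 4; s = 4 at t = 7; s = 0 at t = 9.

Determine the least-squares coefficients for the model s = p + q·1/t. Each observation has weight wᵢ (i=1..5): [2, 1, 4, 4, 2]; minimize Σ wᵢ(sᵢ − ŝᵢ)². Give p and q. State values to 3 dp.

Compute the Gram sums: Σwᵢ·1 = 13, Σwᵢ·1/t = 197/63, Σwᵢ·1/t·1/t = 15359/15876.
And Σwᵢ·s = 26, Σwᵢ·1/t·s = 125/21.
Normal equations: [[13, 197/63]; [197/63, 15359/15876]]·[p, q]ᵀ = [26, 125/21]ᵀ.
Determinant 13·(15359/15876) − (197/63)² = 44431/15876.
p = (26·(15359/15876) − (197/63)·(125/21))/(44431/15876) = 103834/44431; q = (13·(125/21) − (197/63)·26)/(44431/15876) = -62244/44431.

p = 2.337, q = -1.401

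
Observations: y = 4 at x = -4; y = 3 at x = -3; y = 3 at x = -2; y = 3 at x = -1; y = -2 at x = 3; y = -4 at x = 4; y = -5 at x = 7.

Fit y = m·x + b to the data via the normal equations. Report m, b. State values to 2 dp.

m = -0.91, b = 0.80

Setting ∂/∂m … = 0 gives: 104·m + 4·b = -91;  4·m + 7·b = 2.
Eliminating b: 7·(row 1) − 4·(row 2) gives 712·m = 7·(-91) − 4·2 = -645, so m = -645/712.
Then b = (2 − 4·(-645/712))/7 = 143/178.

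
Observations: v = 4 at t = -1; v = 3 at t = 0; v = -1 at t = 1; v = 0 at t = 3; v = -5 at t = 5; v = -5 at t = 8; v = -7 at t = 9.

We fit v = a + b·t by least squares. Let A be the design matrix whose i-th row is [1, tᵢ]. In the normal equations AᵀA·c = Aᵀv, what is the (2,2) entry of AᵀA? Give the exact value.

Row 2 ↔ basis t, column 2 ↔ basis t, so (AᵀA)_{2,2} = Σᵢ (t)·(t) = (-1)·(-1) + (0)·(0) + (1)·(1) + (3)·(3) + (5)·(5) + (8)·(8) + (9)·(9) = 181.

181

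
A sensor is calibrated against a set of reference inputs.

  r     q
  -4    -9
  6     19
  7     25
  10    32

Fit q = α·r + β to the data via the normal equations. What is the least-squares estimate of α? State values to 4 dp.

Setting ∂/∂α … = 0 gives: 201·α + 19·β = 645;  19·α + 4·β = 67.
(Σr·r = 201, Σr = 19, Σ1 = 4, Σr·q = 645, Σq = 67.)
Eliminating β: 4·(row 1) − 19·(row 2) gives 443·α = 4·645 − 19·67 = 1307, so α = 1307/443.
Then β = (67 − 19·(1307/443))/4 = 1212/443.

α = 2.9503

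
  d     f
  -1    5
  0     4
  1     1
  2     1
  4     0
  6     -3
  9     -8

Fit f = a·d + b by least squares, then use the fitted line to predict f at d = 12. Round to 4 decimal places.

f̂ = -10.8947

From the data, Σd·d = 139, Σd = 21, Σ1 = 7.
And Σd·f = -92, Σf = 0.
Normal equations: [[139, 21]; [21, 7]]·[a, b]ᵀ = [-92, 0]ᵀ.
det = 139·7 − 21² = 532.
a = ((-92)·7 − 21·0)/532 = -23/19; b = (139·0 − 21·(-92))/532 = 69/19.
At d = 12: f̂ = (-23/19)·(12) + (69/19)·(1) = -207/19.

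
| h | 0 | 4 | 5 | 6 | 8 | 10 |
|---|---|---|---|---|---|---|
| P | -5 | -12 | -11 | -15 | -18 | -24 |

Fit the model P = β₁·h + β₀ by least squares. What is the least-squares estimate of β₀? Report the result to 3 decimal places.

β₀ = -4.045

From the data, Σh·h = 241, Σh = 33, Σ1 = 6.
For MᵀP: Σh·P = -577, ΣP = -85.
det = 241·6 − 33² = 357.
β₁ = ((-577)·6 − 33·(-85))/357 = -219/119; β₀ = (241·(-85) − 33·(-577))/357 = -1444/357.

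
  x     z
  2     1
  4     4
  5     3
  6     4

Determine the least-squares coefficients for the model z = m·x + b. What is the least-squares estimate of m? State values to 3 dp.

m = 0.686

With design matrix M, MᵀM = [[81, 17]; [17, 4]] and Mᵀz = [57, 12]ᵀ.
Eliminating b: 4·(row 1) − 17·(row 2) gives 35·m = 4·57 − 17·12 = 24, so m = 24/35.
Then b = (12 − 17·(24/35))/4 = 3/35.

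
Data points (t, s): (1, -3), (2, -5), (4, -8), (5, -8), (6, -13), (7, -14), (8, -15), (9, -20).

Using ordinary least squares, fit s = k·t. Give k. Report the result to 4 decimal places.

Compute the Gram sums: Σt·t = 276.
Moment sums: Σt·s = -561.
k = (-561)/276 = -2.03261.

k = -2.0326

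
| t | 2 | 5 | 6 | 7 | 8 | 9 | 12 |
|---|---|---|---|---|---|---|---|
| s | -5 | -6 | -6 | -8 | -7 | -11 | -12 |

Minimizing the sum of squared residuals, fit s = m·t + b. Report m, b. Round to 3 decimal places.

m = -0.767, b = -2.490

Compute the Gram sums: Σt·t = 403, Σt = 49, Σ1 = 7.
Right-hand side: Σt·s = -431, Σs = -55.
So XᵀX·[m, b]ᵀ = Xᵀs: [[403, 49]; [49, 7]]·[m, b]ᵀ = [-431, -55]ᵀ.
Δ = 403·7 − 49² = 420.
m = ((-431)·7 − 49·(-55))/420 = -23/30; b = (403·(-55) − 49·(-431))/420 = -523/210.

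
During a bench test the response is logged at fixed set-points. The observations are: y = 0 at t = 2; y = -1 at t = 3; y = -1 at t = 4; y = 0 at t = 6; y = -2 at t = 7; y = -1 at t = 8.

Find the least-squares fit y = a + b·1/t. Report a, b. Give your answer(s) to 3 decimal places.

The normal system XᵀX·[a, b]ᵀ = Xᵀy is [[6, 85/56]; [85/56, 13757/28224]]·[a, b]ᵀ = [-5, -167/168]ᵀ.
Δ = 6·(13757/28224) − (85/56)² = 5839/9408.
a = ((-5)·(13757/28224) − (85/56)·(-167/168))/(5839/9408) = -26200/17517; b = (6·(-167/168) − (85/56)·(-5))/(5839/9408) = 15288/5839.

a = -1.496, b = 2.618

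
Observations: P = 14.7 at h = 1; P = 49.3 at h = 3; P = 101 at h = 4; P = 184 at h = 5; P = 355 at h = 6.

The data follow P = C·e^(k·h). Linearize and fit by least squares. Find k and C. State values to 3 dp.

k = 0.639, C = 7.613

Linearized form: ln P = k·h + ln C. From the 5 transformed points,
Over the data: Σh = 19.0000, Σ(h)² = 87.0000, Σln P = 22.2879, Σh·ln P = 94.1495.
Normal system: [[87.0000, 19.0000]; [19.0000, 5]]·[k, ln C]ᵀ = [94.1495, 22.2879]ᵀ.
Solving (det = 74.0000): k = 0.63887, ln C = 2.02988, so C = exp(2.02988) = 7.61316.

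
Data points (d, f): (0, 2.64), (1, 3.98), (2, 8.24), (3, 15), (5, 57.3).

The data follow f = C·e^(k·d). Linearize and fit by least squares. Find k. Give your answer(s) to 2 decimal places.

k = 0.63

Taking logs, ln f = k·d + ln C, so regress ln f on d.
AᵀA = [[39.0000, 11.0000]; [11.0000, 5]], rhs = [33.9649, 11.2174]ᵀ  (here Σd = 11.0000, Σ(d)² = 39.0000, Σln f = 11.2174, Σd·ln f = 33.9649).
Slope k = (n·Σd·ln f − Σd·Σln f)/(n·Σ(d)² − (Σd)²) = (5·33.9649 − 11.0000·11.2174)/74.0000 = 0.62748; ln C = (Σln f − k·Σd)/n = 0.86304.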